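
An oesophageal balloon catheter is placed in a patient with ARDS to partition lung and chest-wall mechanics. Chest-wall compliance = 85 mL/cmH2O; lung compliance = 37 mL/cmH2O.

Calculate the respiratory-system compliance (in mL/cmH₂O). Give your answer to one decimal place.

25.8

Lung and chest wall are elastances in series: 1/Crs = 1/CL + 1/Ccw.
1/Crs = 1/37 + 1/85 = 0.03879.
Crs = 25.78 mL/cmH2O.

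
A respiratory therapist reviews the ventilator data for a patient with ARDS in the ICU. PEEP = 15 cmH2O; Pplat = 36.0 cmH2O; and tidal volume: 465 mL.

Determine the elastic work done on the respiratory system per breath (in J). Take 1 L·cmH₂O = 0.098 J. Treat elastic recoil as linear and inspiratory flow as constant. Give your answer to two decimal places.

Elastic work ≈ ½ × (Pplat − PEEP) × Vt = 0.5 × (36.0 − 15) × 0.465 L = 0.5 × 21.0 × 0.465 = 4.883 L·cmH2O.
× 0.098 J/(L·cmH2O) → 0.4785 J.

0.48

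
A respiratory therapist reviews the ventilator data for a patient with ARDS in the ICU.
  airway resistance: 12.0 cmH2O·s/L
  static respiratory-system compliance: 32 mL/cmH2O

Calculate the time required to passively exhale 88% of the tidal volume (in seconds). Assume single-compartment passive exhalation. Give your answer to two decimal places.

0.81

τ = R × C = 12.0 × 32 mL/cmH2O = 12.0 × 0.032 L/cmH2O = 0.384 s.
Exhaled fraction f = 1 − e^(−t/τ) → t = −τ·ln(1 − f) = −0.384·ln(0.12) = 0.8142 s.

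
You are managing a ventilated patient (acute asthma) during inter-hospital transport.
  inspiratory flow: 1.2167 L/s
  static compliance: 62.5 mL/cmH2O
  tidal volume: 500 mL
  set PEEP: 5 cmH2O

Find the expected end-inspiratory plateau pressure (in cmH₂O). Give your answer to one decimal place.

13.0

Pplat = PEEP + Vt / Cstat = 5 + 500 / 62.5 = 5 + 8.0 = 13.0 cmH2O.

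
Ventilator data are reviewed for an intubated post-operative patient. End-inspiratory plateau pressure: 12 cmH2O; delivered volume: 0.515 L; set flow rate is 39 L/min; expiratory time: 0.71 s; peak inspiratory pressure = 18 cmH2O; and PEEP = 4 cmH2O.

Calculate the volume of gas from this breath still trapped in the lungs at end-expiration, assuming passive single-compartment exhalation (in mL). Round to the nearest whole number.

Flow: 39 L/min ÷ 60 = 0.65 L/s.
R = (PIP − Pplat)/V̇ = (18 − 12) / 0.65 = 6.0/0.65 = 9.231 cmH2O·s/L.
C = Vt/(Pplat − PEEP) = 515.0 / (12 − 4) = 515.0/8.0 = 64.375 mL/cmH2O.
τ = R × C = 9.231 × 0.06438 L/cmH2O = 0.5943 s.
Fraction remaining = e^(−Te/τ) = e^(−0.71/0.5943) = 0.3028.
Trapped volume = 515.0 × 0.3028 = 155.94 mL.

156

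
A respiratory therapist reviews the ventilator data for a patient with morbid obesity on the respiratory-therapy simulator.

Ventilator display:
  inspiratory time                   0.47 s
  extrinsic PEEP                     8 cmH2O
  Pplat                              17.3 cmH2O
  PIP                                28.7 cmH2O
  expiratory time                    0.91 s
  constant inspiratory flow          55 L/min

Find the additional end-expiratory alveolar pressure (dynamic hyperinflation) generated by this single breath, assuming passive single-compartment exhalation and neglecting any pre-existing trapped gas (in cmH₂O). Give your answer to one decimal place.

1.9

Flow: 55 L/min ÷ 60 = 0.9167 L/s.
Vt = flow × Ti = 0.9167 L/s × 0.47 s × 1000 mL/L = 430.85 mL.
R = (PIP − Pplat)/V̇ = (28.7 − 17.3) / 0.9167 = 11.4/0.9167 = 12.436 cmH2O·s/L.
C = Vt/(Pplat − PEEP) = 430.85 / (17.3 − 8) = 430.85/9.3 = 46.328 mL/cmH2O.
τ = R × C = 12.436 × 0.04633 L/cmH2O = 0.5762 s.
Fraction remaining = e^(−Te/τ) = e^(−0.91/0.5762) = 0.2061; trapped volume = 430.85 × 0.2061 = 88.798 mL.
Additional alveolar pressure from trapping ≈ V_trapped / C = 88.798 / 46.328 = 1.917 cmH2O.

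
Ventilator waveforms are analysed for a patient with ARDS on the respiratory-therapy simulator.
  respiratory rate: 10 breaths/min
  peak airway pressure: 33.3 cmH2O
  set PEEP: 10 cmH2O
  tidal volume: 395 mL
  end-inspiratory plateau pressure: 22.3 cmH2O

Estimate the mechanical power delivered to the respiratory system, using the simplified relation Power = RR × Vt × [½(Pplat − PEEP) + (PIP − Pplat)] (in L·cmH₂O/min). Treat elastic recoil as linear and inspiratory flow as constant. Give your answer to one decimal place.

Per-breath work = Vt × [½(Pplat−PEEP) + (PIP−Pplat)] = 0.395 × [0.5×12.3 + 11.0] = 0.395 × 17.15 = 6.774 L·cmH2O.
Power = 10 × 6.774 = 67.74 L·cmH2O/min.

67.7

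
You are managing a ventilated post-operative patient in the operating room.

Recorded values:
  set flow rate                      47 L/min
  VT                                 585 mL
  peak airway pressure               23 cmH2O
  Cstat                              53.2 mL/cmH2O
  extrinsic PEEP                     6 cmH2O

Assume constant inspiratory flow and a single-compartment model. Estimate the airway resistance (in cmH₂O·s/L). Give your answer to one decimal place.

7.7

Flow: 47 L/min ÷ 60 = 0.7833 L/s.
Equation of motion (constant flow): PIP = Vt/C + R·V̇ + PEEP.
R·V̇ = PIP − Vt/C − PEEP = 23 − 585/53.2 − 6 = 23 − 10.996 − 6 = 6.004 cmH2O.
R = 6.004 / 0.7833 = 7.665 cmH2O·s/L.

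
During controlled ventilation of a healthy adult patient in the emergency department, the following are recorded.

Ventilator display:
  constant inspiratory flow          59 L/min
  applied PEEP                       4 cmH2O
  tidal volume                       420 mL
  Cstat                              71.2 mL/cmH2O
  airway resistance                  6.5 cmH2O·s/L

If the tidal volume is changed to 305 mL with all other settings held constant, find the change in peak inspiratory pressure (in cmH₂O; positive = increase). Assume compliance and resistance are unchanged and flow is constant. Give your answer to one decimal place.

-1.6

PIP = Vt/C + R·V̇ + PEEP (constant-flow equation of motion).
Only the elastic term changes: ΔPIP = ΔVt / C = (305 − 420) / 71.2 = -1.615 cmH2O.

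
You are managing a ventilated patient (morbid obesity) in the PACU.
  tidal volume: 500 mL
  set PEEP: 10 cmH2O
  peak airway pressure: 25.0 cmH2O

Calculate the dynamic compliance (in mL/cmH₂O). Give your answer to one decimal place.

Dynamic compliance = Vt / (PIP − PEEP) = 500 / (25.0 − 10) = 500 / 15.0 = 33.333 mL/cmH2O.

33.3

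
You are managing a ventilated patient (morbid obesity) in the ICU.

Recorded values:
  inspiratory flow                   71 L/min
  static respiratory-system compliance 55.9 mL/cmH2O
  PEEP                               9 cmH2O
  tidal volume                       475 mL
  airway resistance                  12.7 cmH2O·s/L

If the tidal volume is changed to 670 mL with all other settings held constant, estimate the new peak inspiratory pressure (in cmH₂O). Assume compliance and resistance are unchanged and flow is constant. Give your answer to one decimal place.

Flow: 71 L/min ÷ 60 = 1.1833 L/s.
PIP = Vt/C + R·V̇ + PEEP (constant-flow equation of motion).
Only the elastic term changes: ΔPIP = ΔVt / C = (670 − 475) / 55.9 = 3.488 cmH2O.
Original PIP = 475/55.9 + 12.7×1.1833 + 9 = 32.525 cmH2O; new PIP = 32.525 + (3.488) = 36.013 cmH2O.

36.0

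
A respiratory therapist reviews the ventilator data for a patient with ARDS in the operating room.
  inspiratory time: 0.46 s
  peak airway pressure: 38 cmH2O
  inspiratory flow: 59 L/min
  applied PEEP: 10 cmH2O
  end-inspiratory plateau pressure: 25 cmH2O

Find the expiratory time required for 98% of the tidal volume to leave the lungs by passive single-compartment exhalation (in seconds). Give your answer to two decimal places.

1.56

Flow: 59 L/min ÷ 60 = 0.9833 L/s.
Vt = flow × Ti = 0.9833 L/s × 0.46 s × 1000 mL/L = 452.32 mL.
R = (PIP − Pplat)/V̇ = (38 − 25) / 0.9833 = 13.0/0.9833 = 13.221 cmH2O·s/L.
C = Vt/(Pplat − PEEP) = 452.32 / (25 − 10) = 452.32/15.0 = 30.155 mL/cmH2O.
τ = R × C = 13.221 × 0.03016 L/cmH2O = 0.3987 s.
t = −τ·ln(1 − 0.98) = −0.3987·ln(0.02) = 1.56 s.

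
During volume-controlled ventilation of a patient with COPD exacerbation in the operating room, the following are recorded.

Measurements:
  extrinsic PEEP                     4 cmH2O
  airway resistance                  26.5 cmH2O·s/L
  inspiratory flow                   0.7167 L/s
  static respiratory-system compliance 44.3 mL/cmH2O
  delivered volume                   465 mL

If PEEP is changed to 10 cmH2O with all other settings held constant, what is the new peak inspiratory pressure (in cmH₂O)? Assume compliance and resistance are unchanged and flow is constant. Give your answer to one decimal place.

PIP = Vt/C + R·V̇ + PEEP (constant-flow equation of motion).
Only the baseline term changes: ΔPIP = ΔPEEP = 10 − 4 = 6.0 cmH2O.
Original PIP = 465/44.3 + 26.5×0.7167 + 4 = 33.489 cmH2O; new PIP = 33.489 + (6.0) = 39.489 cmH2O.

39.5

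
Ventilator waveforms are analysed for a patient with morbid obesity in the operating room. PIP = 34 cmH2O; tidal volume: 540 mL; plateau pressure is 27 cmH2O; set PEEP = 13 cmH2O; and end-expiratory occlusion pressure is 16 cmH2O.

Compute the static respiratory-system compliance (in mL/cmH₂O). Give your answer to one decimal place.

49.1

End-expiratory occlusion gives total PEEP = 16 cmH2O (intrinsic PEEP = 16 − 13 = 3). Use total PEEP for the elastic gradient.
Cstat = Vt / (Pplat − PEEPtotal) = 540 / (27 − 16) = 540 / 11.0 = 49.091 mL/cmH2O.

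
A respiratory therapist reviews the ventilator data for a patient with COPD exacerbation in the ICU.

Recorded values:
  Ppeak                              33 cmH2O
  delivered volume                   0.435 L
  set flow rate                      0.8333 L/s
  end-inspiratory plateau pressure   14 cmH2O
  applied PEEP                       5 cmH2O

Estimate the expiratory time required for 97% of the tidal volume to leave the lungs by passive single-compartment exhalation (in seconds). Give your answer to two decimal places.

R = (PIP − Pplat)/V̇ = (33 − 14) / 0.8333 = 19.0/0.8333 = 22.801 cmH2O·s/L.
C = Vt/(Pplat − PEEP) = 435.0 / (14 − 5) = 435.0/9.0 = 48.333 mL/cmH2O.
τ = R × C = 22.801 × 0.04833 L/cmH2O = 1.102 s.
t = −τ·ln(1 − 0.97) = −1.102·ln(0.03) = 3.864 s.

3.86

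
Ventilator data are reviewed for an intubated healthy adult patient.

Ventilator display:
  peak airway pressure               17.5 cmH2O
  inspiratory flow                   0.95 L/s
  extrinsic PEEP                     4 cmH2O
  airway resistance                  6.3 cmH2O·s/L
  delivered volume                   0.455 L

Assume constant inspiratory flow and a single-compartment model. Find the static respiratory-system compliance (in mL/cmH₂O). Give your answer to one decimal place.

Equation of motion (constant flow): PIP = Vt/C + R·V̇ + PEEP.
Vt/C = PIP − R·V̇ − PEEP = 17.5 − 6.3×0.95 − 4 = 17.5 − 5.985 − 4 = 7.515 cmH2O.
C = Vt / 7.515 = 455 / 7.515 = 60.546 mL/cmH2O.

60.5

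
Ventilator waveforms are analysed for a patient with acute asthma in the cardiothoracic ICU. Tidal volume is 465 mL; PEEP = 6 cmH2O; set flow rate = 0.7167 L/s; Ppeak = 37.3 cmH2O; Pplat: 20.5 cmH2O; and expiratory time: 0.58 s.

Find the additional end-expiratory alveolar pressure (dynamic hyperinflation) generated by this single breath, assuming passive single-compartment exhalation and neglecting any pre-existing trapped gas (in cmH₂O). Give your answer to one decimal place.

6.7

R = (PIP − Pplat)/V̇ = (37.3 − 20.5) / 0.7167 = 16.8/0.7167 = 23.441 cmH2O·s/L.
C = Vt/(Pplat − PEEP) = 465.0 / (20.5 − 6) = 465.0/14.5 = 32.069 mL/cmH2O.
τ = R × C = 23.441 × 0.03207 L/cmH2O = 0.7518 s.
Fraction remaining = e^(−Te/τ) = e^(−0.58/0.7518) = 0.4623; trapped volume = 465.0 × 0.4623 = 214.97 mL.
Additional alveolar pressure from trapping ≈ V_trapped / C = 214.97 / 32.069 = 6.703 cmH2O.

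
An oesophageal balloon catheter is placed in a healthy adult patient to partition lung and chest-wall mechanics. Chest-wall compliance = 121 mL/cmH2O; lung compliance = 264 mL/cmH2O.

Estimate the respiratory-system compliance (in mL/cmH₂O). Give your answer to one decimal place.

83.0

Lung and chest wall are elastances in series: 1/Crs = 1/CL + 1/Ccw.
1/Crs = 1/264 + 1/121 = 0.01205.
Crs = 82.988 mL/cmH2O.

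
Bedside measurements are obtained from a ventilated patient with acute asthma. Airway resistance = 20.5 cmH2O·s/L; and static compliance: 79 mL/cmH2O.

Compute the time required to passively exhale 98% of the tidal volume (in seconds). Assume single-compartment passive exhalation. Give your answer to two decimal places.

τ = R × C = 20.5 × 79 mL/cmH2O = 20.5 × 0.079 L/cmH2O = 1.62 s.
Exhaled fraction f = 1 − e^(−t/τ) → t = −τ·ln(1 − f) = −1.62·ln(0.02) = 6.337 s.

6.34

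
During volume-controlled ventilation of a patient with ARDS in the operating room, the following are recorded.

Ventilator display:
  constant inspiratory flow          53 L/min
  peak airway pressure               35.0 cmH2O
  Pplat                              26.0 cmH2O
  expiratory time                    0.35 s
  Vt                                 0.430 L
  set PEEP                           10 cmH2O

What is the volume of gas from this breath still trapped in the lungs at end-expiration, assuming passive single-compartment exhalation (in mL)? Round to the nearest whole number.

120

Flow: 53 L/min ÷ 60 = 0.8833 L/s.
R = (PIP − Pplat)/V̇ = (35.0 − 26.0) / 0.8833 = 9.0/0.8833 = 10.189 cmH2O·s/L.
C = Vt/(Pplat − PEEP) = 430.0 / (26.0 − 10) = 430.0/16.0 = 26.875 mL/cmH2O.
τ = R × C = 10.189 × 0.02688 L/cmH2O = 0.2739 s.
Fraction remaining = e^(−Te/τ) = e^(−0.35/0.2739) = 0.2786.
Trapped volume = 430.0 × 0.2786 = 119.8 mL.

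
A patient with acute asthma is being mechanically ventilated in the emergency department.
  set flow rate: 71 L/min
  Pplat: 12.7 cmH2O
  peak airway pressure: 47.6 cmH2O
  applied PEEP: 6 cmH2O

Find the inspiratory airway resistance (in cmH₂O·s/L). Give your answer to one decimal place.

Flow: 71 L/min ÷ 60 = 1.1833 L/s.
Raw = (PIP − Pplat) / flow = (47.6 − 12.7) / 1.1833 = 34.9 / 1.1833 = 29.494 cmH2O·s/L.

29.5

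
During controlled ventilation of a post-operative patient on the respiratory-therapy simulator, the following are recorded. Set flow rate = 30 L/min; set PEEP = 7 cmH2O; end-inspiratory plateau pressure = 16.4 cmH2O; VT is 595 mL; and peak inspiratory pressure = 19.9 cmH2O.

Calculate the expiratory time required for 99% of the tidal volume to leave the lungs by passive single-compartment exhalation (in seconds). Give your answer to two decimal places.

2.04

Flow: 30 L/min ÷ 60 = 0.5 L/s.
R = (PIP − Pplat)/V̇ = (19.9 − 16.4) / 0.5 = 3.5/0.5 = 7.0 cmH2O·s/L.
C = Vt/(Pplat − PEEP) = 595.0 / (16.4 − 7) = 595.0/9.4 = 63.298 mL/cmH2O.
τ = R × C = 7.0 × 0.0633 L/cmH2O = 0.4431 s.
t = −τ·ln(1 − 0.99) = −0.4431·ln(0.01) = 2.041 s.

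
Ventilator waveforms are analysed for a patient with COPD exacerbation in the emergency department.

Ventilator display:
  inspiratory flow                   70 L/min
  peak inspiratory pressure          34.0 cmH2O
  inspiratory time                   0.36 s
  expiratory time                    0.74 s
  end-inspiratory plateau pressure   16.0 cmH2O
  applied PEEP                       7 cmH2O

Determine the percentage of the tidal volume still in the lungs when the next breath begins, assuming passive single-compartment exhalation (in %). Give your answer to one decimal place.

Flow: 70 L/min ÷ 60 = 1.1667 L/s.
Vt = flow × Ti = 1.1667 L/s × 0.36 s × 1000 mL/L = 420.01 mL.
R = (PIP − Pplat)/V̇ = (34.0 − 16.0) / 1.1667 = 18.0/1.1667 = 15.428 cmH2O·s/L.
C = Vt/(Pplat − PEEP) = 420.01 / (16.0 − 7) = 420.01/9.0 = 46.668 mL/cmH2O.
τ = R × C = 15.428 × 0.04667 L/cmH2O = 0.72 s.
Fraction remaining at end-expiration = e^(−Te/τ) = e^(−0.74/0.72) = 0.3578 → 35.78%.

35.8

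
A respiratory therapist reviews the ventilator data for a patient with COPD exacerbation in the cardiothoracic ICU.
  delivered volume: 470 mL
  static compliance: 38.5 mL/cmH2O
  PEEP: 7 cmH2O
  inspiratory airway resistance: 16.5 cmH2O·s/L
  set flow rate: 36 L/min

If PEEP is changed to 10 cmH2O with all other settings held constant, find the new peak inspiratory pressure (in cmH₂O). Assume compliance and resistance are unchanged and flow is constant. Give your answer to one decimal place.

32.1

Flow: 36 L/min ÷ 60 = 0.6 L/s.
PIP = Vt/C + R·V̇ + PEEP (constant-flow equation of motion).
Only the baseline term changes: ΔPIP = ΔPEEP = 10 − 7 = 3.0 cmH2O.
Original PIP = 470/38.5 + 16.5×0.6 + 7 = 29.108 cmH2O; new PIP = 29.108 + (3.0) = 32.108 cmH2O.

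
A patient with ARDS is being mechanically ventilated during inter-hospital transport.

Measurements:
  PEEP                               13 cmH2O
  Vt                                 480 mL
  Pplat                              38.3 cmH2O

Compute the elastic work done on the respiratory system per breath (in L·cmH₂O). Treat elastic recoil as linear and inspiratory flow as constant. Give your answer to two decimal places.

Elastic work ≈ ½ × (Pplat − PEEP) × Vt = 0.5 × (38.3 − 13) × 0.480 L = 0.5 × 25.3 × 0.480 = 6.072 L·cmH2O.

6.07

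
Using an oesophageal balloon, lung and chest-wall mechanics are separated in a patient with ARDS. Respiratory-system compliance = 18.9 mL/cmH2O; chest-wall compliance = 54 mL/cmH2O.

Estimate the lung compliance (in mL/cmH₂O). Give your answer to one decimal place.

1/CL = 1/Crs − 1/Ccw.
1/CL = 1/18.9 − 1/54 = 0.03439.
CL = 29.078 mL/cmH2O.

29.1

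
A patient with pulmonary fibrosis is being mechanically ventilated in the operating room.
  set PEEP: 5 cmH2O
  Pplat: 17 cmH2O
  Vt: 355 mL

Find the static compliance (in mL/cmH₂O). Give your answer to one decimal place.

29.6

Cstat = Vt / (Pplat − PEEP) = 355 / (17 − 5) = 355 / 12.0 = 29.583 mL/cmH2O.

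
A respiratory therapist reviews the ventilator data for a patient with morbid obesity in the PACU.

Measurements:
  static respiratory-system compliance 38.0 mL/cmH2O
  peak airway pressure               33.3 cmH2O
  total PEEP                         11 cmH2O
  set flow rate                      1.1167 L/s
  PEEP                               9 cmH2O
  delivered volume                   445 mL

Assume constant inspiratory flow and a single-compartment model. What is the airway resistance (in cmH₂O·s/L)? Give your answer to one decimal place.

9.5

Total PEEP = 11 cmH2O (set 9 + intrinsic 2); this is the baseline alveolar pressure.
Equation of motion (constant flow): PIP = Vt/C + R·V̇ + PEEP.
R·V̇ = PIP − Vt/C − PEEP = 33.3 − 445/38.0 − 11 = 33.3 − 11.711 − 11 = 10.589 cmH2O.
R = 10.589 / 1.1167 = 9.482 cmH2O·s/L.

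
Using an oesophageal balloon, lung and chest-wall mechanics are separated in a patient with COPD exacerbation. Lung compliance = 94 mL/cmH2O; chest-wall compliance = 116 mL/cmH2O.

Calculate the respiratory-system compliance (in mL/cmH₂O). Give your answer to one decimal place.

Lung and chest wall are elastances in series: 1/Crs = 1/CL + 1/Ccw.
1/Crs = 1/94 + 1/116 = 0.01926.
Crs = 51.921 mL/cmH2O.

51.9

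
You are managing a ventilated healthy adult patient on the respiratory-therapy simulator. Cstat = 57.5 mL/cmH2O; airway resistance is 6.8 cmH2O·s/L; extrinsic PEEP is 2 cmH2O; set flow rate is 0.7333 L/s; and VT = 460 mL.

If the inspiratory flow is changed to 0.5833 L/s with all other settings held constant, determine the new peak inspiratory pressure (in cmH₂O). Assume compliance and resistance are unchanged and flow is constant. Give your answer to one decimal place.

14.0

PIP = Vt/C + R·V̇ + PEEP (constant-flow equation of motion).
Only the resistive term changes: ΔPIP = R × ΔV̇ = 6.8 × (0.5833 − 0.7333) = 6.8 × -0.15 = -1.02 cmH2O.
Original PIP = 460/57.5 + 6.8×0.7333 + 2 = 14.986 cmH2O; new PIP = 14.986 + (-1.02) = 13.966 cmH2O.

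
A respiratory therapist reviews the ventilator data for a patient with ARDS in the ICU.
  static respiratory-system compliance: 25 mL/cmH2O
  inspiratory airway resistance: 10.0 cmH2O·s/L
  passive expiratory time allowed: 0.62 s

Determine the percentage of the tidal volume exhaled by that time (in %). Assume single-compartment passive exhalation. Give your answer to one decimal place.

τ = R × C = 10.0 × 25 mL/cmH2O = 10.0 × 0.025 L/cmH2O = 0.25 s.
Passive exhalation: V(t)/V₀ = e^(−t/τ) = e^(−0.62/0.25) = 0.08374.
Fraction exhaled = 1 − 0.08374 = 0.9163 → 91.63%.

91.6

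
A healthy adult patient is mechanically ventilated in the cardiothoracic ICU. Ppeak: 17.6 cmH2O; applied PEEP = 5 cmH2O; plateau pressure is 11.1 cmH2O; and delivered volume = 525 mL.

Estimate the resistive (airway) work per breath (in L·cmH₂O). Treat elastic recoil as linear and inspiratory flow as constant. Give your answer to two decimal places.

With constant inspiratory flow the resistive pressure is constant at PIP − Pplat = 17.6 − 11.1 = 6.5 cmH2O, so resistive work = 6.5 × 0.525 = 3.413 L·cmH2O.

3.41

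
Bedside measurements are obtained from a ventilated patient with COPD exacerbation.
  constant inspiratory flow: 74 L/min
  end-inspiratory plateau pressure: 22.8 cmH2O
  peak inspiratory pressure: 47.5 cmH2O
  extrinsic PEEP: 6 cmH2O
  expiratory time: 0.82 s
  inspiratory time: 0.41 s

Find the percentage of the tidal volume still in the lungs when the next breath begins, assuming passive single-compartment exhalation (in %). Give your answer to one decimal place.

Flow: 74 L/min ÷ 60 = 1.2333 L/s.
Vt = flow × Ti = 1.2333 L/s × 0.41 s × 1000 mL/L = 505.65 mL.
R = (PIP − Pplat)/V̇ = (47.5 − 22.8) / 1.2333 = 24.7/1.2333 = 20.028 cmH2O·s/L.
C = Vt/(Pplat − PEEP) = 505.65 / (22.8 − 6) = 505.65/16.8 = 30.098 mL/cmH2O.
τ = R × C = 20.028 × 0.0301 L/cmH2O = 0.6028 s.
Fraction remaining at end-expiration = e^(−Te/τ) = e^(−0.82/0.6028) = 0.2566 → 25.66%.

25.7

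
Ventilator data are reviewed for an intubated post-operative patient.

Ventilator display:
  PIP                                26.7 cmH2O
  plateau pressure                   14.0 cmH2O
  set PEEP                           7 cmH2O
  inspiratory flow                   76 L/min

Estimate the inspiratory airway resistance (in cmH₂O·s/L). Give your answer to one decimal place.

10.0

Flow: 76 L/min ÷ 60 = 1.2667 L/s.
Raw = (PIP − Pplat) / flow = (26.7 − 14.0) / 1.2667 = 12.7 / 1.2667 = 10.026 cmH2O·s/L.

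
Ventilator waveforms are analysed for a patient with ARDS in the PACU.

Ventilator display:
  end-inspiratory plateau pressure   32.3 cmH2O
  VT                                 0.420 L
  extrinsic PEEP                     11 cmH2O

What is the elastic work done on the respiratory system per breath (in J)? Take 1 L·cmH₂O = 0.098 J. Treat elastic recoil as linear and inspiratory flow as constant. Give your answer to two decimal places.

Elastic work ≈ ½ × (Pplat − PEEP) × Vt = 0.5 × (32.3 − 11) × 0.420 L = 0.5 × 21.3 × 0.420 = 4.473 L·cmH2O.
× 0.098 J/(L·cmH2O) → 0.4384 J.

0.44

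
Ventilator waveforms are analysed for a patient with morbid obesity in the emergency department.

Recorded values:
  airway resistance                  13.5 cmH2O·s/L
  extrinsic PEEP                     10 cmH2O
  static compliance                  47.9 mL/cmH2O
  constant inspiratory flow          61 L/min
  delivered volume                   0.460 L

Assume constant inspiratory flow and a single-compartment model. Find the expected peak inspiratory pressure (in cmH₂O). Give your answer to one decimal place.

33.3

Flow: 61 L/min ÷ 60 = 1.0167 L/s.
Equation of motion (constant flow): PIP = Vt/C + R·V̇ + PEEP.
PIP = 460/47.9 + 13.5×1.0167 + 10 = 9.603 + 13.725 + 10 = 33.328 cmH2O.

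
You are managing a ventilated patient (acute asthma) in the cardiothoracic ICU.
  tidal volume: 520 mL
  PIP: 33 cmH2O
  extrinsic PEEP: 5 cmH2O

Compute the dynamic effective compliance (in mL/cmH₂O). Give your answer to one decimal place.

18.6

Dynamic compliance = Vt / (PIP − PEEP) = 520 / (33 − 5) = 520 / 28.0 = 18.571 mL/cmH2O.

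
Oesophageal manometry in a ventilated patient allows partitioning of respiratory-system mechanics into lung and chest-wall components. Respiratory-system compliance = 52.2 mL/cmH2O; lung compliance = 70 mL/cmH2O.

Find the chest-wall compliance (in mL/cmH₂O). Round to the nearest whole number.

205

1/Ccw = 1/Crs − 1/CL.
1/Ccw = 1/52.2 − 1/70 = 0.004871.
Ccw = 205.3 mL/cmH2O.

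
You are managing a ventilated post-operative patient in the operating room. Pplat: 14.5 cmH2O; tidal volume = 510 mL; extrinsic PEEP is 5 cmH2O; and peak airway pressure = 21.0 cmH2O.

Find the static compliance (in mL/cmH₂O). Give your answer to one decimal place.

Cstat = Vt / (Pplat − PEEP) = 510 / (14.5 − 5) = 510 / 9.5 = 53.684 mL/cmH2O.

53.7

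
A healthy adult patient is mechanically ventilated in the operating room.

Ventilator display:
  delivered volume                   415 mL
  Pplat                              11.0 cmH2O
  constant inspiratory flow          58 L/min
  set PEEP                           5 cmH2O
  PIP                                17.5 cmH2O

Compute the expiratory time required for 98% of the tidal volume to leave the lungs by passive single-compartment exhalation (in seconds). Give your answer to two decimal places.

Flow: 58 L/min ÷ 60 = 0.9667 L/s.
R = (PIP − Pplat)/V̇ = (17.5 − 11.0) / 0.9667 = 6.5/0.9667 = 6.724 cmH2O·s/L.
C = Vt/(Pplat − PEEP) = 415.0 / (11.0 − 5) = 415.0/6.0 = 69.167 mL/cmH2O.
τ = R × C = 6.724 × 0.06917 L/cmH2O = 0.4651 s.
t = −τ·ln(1 − 0.98) = −0.4651·ln(0.02) = 1.819 s.

1.82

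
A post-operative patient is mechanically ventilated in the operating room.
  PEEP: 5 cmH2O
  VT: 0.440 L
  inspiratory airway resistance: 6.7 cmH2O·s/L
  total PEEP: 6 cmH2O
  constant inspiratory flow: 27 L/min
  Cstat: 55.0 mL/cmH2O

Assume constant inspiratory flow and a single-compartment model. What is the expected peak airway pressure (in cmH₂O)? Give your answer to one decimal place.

17.0

Flow: 27 L/min ÷ 60 = 0.45 L/s.
Total PEEP = 6 cmH2O (set 5 + intrinsic 1); this is the baseline alveolar pressure.
Equation of motion (constant flow): PIP = Vt/C + R·V̇ + PEEP.
PIP = 440/55.0 + 6.7×0.45 + 6 = 8.0 + 3.015 + 6 = 17.015 cmH2O.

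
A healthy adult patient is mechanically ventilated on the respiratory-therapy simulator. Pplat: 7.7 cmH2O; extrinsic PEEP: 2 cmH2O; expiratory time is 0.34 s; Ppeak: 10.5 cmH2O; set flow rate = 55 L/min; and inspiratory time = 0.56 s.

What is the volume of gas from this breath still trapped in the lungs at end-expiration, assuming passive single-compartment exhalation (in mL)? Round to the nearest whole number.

Flow: 55 L/min ÷ 60 = 0.9167 L/s.
Vt = flow × Ti = 0.9167 L/s × 0.56 s × 1000 mL/L = 513.35 mL.
R = (PIP − Pplat)/V̇ = (10.5 − 7.7) / 0.9167 = 2.8/0.9167 = 3.054 cmH2O·s/L.
C = Vt/(Pplat − PEEP) = 513.35 / (7.7 − 2) = 513.35/5.7 = 90.061 mL/cmH2O.
τ = R × C = 3.054 × 0.09006 L/cmH2O = 0.275 s.
Fraction remaining = e^(−Te/τ) = e^(−0.34/0.275) = 0.2904.
Trapped volume = 513.35 × 0.2904 = 149.08 mL.

149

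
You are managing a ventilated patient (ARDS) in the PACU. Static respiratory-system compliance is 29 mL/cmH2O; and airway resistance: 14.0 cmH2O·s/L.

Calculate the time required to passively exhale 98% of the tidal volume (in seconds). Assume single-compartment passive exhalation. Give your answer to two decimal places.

1.59

τ = R × C = 14.0 × 29 mL/cmH2O = 14.0 × 0.029 L/cmH2O = 0.406 s.
Exhaled fraction f = 1 − e^(−t/τ) → t = −τ·ln(1 − f) = −0.406·ln(0.02) = 1.588 s.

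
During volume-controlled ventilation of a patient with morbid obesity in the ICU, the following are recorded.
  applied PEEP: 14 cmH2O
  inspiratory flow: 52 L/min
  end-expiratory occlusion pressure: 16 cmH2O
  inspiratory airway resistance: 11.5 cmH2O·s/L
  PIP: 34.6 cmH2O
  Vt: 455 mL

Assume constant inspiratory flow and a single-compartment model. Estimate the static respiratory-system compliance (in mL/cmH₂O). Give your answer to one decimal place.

Flow: 52 L/min ÷ 60 = 0.8667 L/s.
Total PEEP = 16 cmH2O (set 14 + intrinsic 2); this is the baseline alveolar pressure.
Equation of motion (constant flow): PIP = Vt/C + R·V̇ + PEEP.
Vt/C = PIP − R·V̇ − PEEP = 34.6 − 11.5×0.8667 − 16 = 34.6 − 9.967 − 16 = 8.633 cmH2O.
C = Vt / 8.633 = 455 / 8.633 = 52.705 mL/cmH2O.

52.7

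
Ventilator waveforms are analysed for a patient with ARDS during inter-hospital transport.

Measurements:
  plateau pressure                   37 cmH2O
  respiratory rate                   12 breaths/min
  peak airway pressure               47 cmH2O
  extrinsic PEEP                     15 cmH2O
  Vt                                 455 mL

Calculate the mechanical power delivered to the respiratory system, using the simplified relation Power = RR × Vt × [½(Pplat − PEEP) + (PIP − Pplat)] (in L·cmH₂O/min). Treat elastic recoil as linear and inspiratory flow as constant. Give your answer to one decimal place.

114.7

Per-breath work = Vt × [½(Pplat−PEEP) + (PIP−Pplat)] = 0.455 × [0.5×22.0 + 10.0] = 0.455 × 21.0 = 9.555 L·cmH2O.
Power = 12 × 9.555 = 114.66 L·cmH2O/min.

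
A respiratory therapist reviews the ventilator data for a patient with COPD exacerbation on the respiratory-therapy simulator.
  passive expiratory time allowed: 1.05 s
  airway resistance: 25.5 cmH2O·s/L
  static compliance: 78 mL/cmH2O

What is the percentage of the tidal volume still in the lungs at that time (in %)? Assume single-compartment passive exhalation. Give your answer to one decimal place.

59.0

τ = R × C = 25.5 × 78 mL/cmH2O = 25.5 × 0.078 L/cmH2O = 1.989 s.
Passive exhalation: V(t)/V₀ = e^(−t/τ) = e^(−1.05/1.989) = 0.5898.
Fraction remaining = 0.5898 → 58.98%.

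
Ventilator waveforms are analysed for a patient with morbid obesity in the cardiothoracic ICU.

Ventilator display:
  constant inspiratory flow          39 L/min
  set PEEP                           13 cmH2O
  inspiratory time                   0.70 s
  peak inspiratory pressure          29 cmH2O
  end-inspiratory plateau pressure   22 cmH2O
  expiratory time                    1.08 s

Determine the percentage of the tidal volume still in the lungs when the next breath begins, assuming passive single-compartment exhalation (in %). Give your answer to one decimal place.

13.8

Flow: 39 L/min ÷ 60 = 0.65 L/s.
Vt = flow × Ti = 0.65 L/s × 0.70 s × 1000 mL/L = 455.0 mL.
R = (PIP − Pplat)/V̇ = (29 − 22) / 0.65 = 7.0/0.65 = 10.769 cmH2O·s/L.
C = Vt/(Pplat − PEEP) = 455.0 / (22 − 13) = 455.0/9.0 = 50.556 mL/cmH2O.
τ = R × C = 10.769 × 0.05056 L/cmH2O = 0.5445 s.
Fraction remaining at end-expiration = e^(−Te/τ) = e^(−1.08/0.5445) = 0.1376 → 13.76%.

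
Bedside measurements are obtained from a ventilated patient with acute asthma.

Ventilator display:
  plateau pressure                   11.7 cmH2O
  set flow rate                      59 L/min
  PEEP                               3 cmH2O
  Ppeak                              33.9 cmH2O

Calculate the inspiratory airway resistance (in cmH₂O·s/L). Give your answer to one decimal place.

22.6

Flow: 59 L/min ÷ 60 = 0.9833 L/s.
Raw = (PIP − Pplat) / flow = (33.9 − 11.7) / 0.9833 = 22.2 / 0.9833 = 22.577 cmH2O·s/L.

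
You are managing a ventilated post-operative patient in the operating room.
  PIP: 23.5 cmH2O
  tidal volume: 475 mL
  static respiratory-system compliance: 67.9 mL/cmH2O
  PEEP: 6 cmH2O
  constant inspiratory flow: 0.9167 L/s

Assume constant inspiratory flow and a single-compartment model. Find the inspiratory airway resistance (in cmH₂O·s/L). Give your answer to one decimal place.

11.5

Equation of motion (constant flow): PIP = Vt/C + R·V̇ + PEEP.
R·V̇ = PIP − Vt/C − PEEP = 23.5 − 475/67.9 − 6 = 23.5 − 6.996 − 6 = 10.504 cmH2O.
R = 10.504 / 0.9167 = 11.458 cmH2O·s/L.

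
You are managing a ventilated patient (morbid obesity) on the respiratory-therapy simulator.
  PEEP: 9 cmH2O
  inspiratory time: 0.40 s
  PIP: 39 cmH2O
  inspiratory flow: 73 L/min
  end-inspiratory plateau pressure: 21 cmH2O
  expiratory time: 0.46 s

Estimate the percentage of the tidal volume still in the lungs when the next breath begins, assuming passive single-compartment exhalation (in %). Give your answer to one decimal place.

Flow: 73 L/min ÷ 60 = 1.2167 L/s.
Vt = flow × Ti = 1.2167 L/s × 0.40 s × 1000 mL/L = 486.68 mL.
R = (PIP − Pplat)/V̇ = (39 − 21) / 1.2167 = 18.0/1.2167 = 14.794 cmH2O·s/L.
C = Vt/(Pplat − PEEP) = 486.68 / (21 − 9) = 486.68/12.0 = 40.557 mL/cmH2O.
τ = R × C = 14.794 × 0.04056 L/cmH2O = 0.6 s.
Fraction remaining at end-expiration = e^(−Te/τ) = e^(−0.46/0.6) = 0.4646 → 46.46%.

46.5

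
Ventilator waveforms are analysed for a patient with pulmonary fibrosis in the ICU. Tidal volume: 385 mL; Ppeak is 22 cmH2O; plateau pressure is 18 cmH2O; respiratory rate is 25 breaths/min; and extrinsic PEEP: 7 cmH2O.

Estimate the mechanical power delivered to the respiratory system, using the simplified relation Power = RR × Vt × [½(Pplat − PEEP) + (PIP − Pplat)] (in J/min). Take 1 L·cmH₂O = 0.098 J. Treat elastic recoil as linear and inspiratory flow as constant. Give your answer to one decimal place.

Per-breath work = Vt × [½(Pplat−PEEP) + (PIP−Pplat)] = 0.385 × [0.5×11.0 + 4.0] = 0.385 × 9.5 = 3.658 L·cmH2O.
Power = 25 × 3.658 = 91.45 L·cmH2O/min.
× 0.098 J/(L·cmH2O) → 8.962 J/min.

9.0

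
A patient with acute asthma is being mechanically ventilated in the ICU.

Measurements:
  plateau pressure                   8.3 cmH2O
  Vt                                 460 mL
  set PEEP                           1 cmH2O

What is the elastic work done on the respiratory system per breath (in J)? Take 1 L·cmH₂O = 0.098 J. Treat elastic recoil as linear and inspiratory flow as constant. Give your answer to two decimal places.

0.16

Elastic work ≈ ½ × (Pplat − PEEP) × Vt = 0.5 × (8.3 − 1) × 0.460 L = 0.5 × 7.3 × 0.460 = 1.679 L·cmH2O.
× 0.098 J/(L·cmH2O) → 0.1645 J.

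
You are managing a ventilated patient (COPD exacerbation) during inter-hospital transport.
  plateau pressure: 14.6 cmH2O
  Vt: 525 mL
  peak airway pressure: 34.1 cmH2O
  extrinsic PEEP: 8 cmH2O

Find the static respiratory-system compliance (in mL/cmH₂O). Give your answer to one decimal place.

79.5

Cstat = Vt / (Pplat − PEEP) = 525 / (14.6 − 8) = 525 / 6.6 = 79.545 mL/cmH2O.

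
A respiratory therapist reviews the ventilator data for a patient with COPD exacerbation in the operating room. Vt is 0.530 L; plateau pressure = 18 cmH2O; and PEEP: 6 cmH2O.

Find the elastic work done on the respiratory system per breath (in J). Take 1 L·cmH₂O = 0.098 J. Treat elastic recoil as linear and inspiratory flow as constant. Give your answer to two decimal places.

0.31

Elastic work ≈ ½ × (Pplat − PEEP) × Vt = 0.5 × (18 − 6) × 0.530 L = 0.5 × 12.0 × 0.530 = 3.18 L·cmH2O.
× 0.098 J/(L·cmH2O) → 0.3116 J.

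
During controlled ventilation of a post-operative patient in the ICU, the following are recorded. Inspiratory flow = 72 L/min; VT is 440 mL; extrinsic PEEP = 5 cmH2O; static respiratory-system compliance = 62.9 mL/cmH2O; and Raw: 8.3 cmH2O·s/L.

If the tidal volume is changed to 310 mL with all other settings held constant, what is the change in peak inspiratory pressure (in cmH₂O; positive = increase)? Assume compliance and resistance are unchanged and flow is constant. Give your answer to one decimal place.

PIP = Vt/C + R·V̇ + PEEP (constant-flow equation of motion).
Only the elastic term changes: ΔPIP = ΔVt / C = (310 − 440) / 62.9 = -2.067 cmH2O.

-2.1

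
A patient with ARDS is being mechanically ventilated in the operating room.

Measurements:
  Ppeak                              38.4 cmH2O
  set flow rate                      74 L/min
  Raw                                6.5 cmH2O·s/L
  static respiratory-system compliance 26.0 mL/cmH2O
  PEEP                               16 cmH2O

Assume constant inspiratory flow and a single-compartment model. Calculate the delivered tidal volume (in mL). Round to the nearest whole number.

Flow: 74 L/min ÷ 60 = 1.2333 L/s.
Equation of motion (constant flow): PIP = Vt/C + R·V̇ + PEEP.
Vt/C = PIP − R·V̇ − PEEP = 38.4 − 8.016 − 16 = 14.384 cmH2O.
Vt = C × 14.384 = 26.0 × 14.384 = 373.98 mL.

374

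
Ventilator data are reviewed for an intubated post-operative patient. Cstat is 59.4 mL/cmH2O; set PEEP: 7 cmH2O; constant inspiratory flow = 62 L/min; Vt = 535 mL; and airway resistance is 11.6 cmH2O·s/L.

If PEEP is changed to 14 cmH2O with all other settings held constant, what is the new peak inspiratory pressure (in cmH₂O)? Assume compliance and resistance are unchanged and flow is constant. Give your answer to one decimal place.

Flow: 62 L/min ÷ 60 = 1.0333 L/s.
PIP = Vt/C + R·V̇ + PEEP (constant-flow equation of motion).
Only the baseline term changes: ΔPIP = ΔPEEP = 14 − 7 = 7.0 cmH2O.
Original PIP = 535/59.4 + 11.6×1.0333 + 7 = 27.993 cmH2O; new PIP = 27.993 + (7.0) = 34.993 cmH2O.

35.0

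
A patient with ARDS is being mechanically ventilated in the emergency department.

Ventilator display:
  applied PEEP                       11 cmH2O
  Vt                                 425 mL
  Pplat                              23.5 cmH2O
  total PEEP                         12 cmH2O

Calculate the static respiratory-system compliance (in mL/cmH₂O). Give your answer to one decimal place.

37.0

End-expiratory occlusion gives total PEEP = 12 cmH2O (intrinsic PEEP = 12 − 11 = 1). Use total PEEP for the elastic gradient.
Cstat = Vt / (Pplat − PEEPtotal) = 425 / (23.5 − 12) = 425 / 11.5 = 36.957 mL/cmH2O.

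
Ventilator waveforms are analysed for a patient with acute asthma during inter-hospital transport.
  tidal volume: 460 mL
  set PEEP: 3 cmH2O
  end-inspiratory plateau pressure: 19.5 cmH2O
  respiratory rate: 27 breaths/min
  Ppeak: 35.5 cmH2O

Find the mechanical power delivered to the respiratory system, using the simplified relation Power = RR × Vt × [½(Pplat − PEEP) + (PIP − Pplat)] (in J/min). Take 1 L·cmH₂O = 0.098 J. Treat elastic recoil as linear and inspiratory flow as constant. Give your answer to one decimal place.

29.5

Per-breath work = Vt × [½(Pplat−PEEP) + (PIP−Pplat)] = 0.460 × [0.5×16.5 + 16.0] = 0.460 × 24.25 = 11.155 L·cmH2O.
Power = 27 × 11.155 = 301.19 L·cmH2O/min.
× 0.098 J/(L·cmH2O) → 29.517 J/min.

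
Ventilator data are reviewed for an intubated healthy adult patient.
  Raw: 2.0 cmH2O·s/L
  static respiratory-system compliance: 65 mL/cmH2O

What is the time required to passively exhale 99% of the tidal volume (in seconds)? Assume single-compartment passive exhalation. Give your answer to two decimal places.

τ = R × C = 2.0 × 65 mL/cmH2O = 2.0 × 0.065 L/cmH2O = 0.13 s.
Exhaled fraction f = 1 − e^(−t/τ) → t = −τ·ln(1 − f) = −0.13·ln(0.01) = 0.5987 s.

0.60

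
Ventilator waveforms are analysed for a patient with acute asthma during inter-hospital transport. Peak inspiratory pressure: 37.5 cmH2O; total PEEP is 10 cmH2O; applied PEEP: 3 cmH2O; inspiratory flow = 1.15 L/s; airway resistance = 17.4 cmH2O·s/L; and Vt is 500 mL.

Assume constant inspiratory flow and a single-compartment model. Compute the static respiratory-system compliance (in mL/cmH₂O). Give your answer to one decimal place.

Total PEEP = 10 cmH2O (set 3 + intrinsic 7); this is the baseline alveolar pressure.
Equation of motion (constant flow): PIP = Vt/C + R·V̇ + PEEP.
Vt/C = PIP − R·V̇ − PEEP = 37.5 − 17.4×1.15 − 10 = 37.5 − 20.01 − 10 = 7.49 cmH2O.
C = Vt / 7.49 = 500 / 7.49 = 66.756 mL/cmH2O.

66.8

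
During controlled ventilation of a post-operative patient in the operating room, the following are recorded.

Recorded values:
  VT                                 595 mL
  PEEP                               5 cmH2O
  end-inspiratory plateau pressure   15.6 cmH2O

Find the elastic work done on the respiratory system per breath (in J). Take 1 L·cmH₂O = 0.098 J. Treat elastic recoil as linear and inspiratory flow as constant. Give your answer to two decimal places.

Elastic work ≈ ½ × (Pplat − PEEP) × Vt = 0.5 × (15.6 − 5) × 0.595 L = 0.5 × 10.6 × 0.595 = 3.154 L·cmH2O.
× 0.098 J/(L·cmH2O) → 0.3091 J.

0.31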